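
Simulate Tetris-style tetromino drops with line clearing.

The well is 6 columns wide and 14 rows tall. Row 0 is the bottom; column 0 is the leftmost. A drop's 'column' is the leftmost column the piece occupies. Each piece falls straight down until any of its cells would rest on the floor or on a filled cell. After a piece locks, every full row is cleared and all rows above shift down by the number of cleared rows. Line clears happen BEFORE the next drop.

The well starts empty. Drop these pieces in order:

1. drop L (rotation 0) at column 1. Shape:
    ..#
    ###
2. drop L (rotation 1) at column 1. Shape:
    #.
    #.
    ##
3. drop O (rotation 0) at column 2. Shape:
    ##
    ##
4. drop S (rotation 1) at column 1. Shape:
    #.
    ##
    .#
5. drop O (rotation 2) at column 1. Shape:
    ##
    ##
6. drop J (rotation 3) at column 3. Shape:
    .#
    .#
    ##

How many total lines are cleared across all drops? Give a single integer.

Answer: 0

Derivation:
Drop 1: L rot0 at col 1 lands with bottom-row=0; cleared 0 line(s) (total 0); column heights now [0 1 1 2 0 0], max=2
Drop 2: L rot1 at col 1 lands with bottom-row=1; cleared 0 line(s) (total 0); column heights now [0 4 2 2 0 0], max=4
Drop 3: O rot0 at col 2 lands with bottom-row=2; cleared 0 line(s) (total 0); column heights now [0 4 4 4 0 0], max=4
Drop 4: S rot1 at col 1 lands with bottom-row=4; cleared 0 line(s) (total 0); column heights now [0 7 6 4 0 0], max=7
Drop 5: O rot2 at col 1 lands with bottom-row=7; cleared 0 line(s) (total 0); column heights now [0 9 9 4 0 0], max=9
Drop 6: J rot3 at col 3 lands with bottom-row=4; cleared 0 line(s) (total 0); column heights now [0 9 9 5 7 0], max=9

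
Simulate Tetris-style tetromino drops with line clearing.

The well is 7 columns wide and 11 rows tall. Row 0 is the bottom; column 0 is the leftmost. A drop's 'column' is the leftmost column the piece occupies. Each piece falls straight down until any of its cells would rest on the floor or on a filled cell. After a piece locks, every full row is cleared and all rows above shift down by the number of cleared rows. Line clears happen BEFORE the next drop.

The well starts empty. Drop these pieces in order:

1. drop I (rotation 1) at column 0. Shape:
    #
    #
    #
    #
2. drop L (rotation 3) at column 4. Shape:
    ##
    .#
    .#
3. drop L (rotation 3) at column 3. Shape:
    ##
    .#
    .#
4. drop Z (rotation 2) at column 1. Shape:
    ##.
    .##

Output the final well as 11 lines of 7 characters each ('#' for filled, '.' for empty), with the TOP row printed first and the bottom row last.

Answer: .......
.......
.......
.##....
..##...
...##..
....#..
#...#..
#...##.
#....#.
#....#.

Derivation:
Drop 1: I rot1 at col 0 lands with bottom-row=0; cleared 0 line(s) (total 0); column heights now [4 0 0 0 0 0 0], max=4
Drop 2: L rot3 at col 4 lands with bottom-row=0; cleared 0 line(s) (total 0); column heights now [4 0 0 0 3 3 0], max=4
Drop 3: L rot3 at col 3 lands with bottom-row=3; cleared 0 line(s) (total 0); column heights now [4 0 0 6 6 3 0], max=6
Drop 4: Z rot2 at col 1 lands with bottom-row=6; cleared 0 line(s) (total 0); column heights now [4 8 8 7 6 3 0], max=8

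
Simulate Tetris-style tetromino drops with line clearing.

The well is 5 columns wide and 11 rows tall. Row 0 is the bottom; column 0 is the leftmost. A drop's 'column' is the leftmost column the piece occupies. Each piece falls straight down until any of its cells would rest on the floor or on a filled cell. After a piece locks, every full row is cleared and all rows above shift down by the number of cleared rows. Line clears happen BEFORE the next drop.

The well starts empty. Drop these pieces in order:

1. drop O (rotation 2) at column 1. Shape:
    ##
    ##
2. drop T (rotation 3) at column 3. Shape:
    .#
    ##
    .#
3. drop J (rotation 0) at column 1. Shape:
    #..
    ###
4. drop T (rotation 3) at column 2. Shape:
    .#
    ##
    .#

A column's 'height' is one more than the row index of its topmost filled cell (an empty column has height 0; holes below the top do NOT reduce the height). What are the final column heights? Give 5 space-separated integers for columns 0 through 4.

Drop 1: O rot2 at col 1 lands with bottom-row=0; cleared 0 line(s) (total 0); column heights now [0 2 2 0 0], max=2
Drop 2: T rot3 at col 3 lands with bottom-row=0; cleared 0 line(s) (total 0); column heights now [0 2 2 2 3], max=3
Drop 3: J rot0 at col 1 lands with bottom-row=2; cleared 0 line(s) (total 0); column heights now [0 4 3 3 3], max=4
Drop 4: T rot3 at col 2 lands with bottom-row=3; cleared 0 line(s) (total 0); column heights now [0 4 5 6 3], max=6

Answer: 0 4 5 6 3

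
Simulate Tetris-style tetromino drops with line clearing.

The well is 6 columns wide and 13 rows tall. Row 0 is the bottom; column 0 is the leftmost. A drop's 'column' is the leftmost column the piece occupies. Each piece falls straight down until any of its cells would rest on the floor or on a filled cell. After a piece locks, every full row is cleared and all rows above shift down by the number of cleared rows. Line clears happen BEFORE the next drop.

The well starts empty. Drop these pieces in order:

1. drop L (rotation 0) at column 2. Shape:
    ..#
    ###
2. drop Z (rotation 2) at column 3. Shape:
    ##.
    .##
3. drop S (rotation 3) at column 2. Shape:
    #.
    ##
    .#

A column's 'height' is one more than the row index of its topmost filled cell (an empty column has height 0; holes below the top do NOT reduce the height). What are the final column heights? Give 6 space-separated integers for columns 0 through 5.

Answer: 0 0 7 6 4 3

Derivation:
Drop 1: L rot0 at col 2 lands with bottom-row=0; cleared 0 line(s) (total 0); column heights now [0 0 1 1 2 0], max=2
Drop 2: Z rot2 at col 3 lands with bottom-row=2; cleared 0 line(s) (total 0); column heights now [0 0 1 4 4 3], max=4
Drop 3: S rot3 at col 2 lands with bottom-row=4; cleared 0 line(s) (total 0); column heights now [0 0 7 6 4 3], max=7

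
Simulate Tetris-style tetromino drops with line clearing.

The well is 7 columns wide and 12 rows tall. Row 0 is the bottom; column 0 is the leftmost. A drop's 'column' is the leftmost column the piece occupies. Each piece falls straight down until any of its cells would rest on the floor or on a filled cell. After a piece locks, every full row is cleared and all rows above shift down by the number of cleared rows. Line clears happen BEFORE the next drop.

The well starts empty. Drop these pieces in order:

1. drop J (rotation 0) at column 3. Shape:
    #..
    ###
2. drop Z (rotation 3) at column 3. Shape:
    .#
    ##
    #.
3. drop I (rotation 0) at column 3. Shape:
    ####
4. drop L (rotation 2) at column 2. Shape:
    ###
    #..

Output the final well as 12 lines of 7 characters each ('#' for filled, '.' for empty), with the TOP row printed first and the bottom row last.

Drop 1: J rot0 at col 3 lands with bottom-row=0; cleared 0 line(s) (total 0); column heights now [0 0 0 2 1 1 0], max=2
Drop 2: Z rot3 at col 3 lands with bottom-row=2; cleared 0 line(s) (total 0); column heights now [0 0 0 4 5 1 0], max=5
Drop 3: I rot0 at col 3 lands with bottom-row=5; cleared 0 line(s) (total 0); column heights now [0 0 0 6 6 6 6], max=6
Drop 4: L rot2 at col 2 lands with bottom-row=5; cleared 0 line(s) (total 0); column heights now [0 0 7 7 7 6 6], max=7

Answer: .......
.......
.......
.......
.......
..###..
..#####
....#..
...##..
...#...
...#...
...###.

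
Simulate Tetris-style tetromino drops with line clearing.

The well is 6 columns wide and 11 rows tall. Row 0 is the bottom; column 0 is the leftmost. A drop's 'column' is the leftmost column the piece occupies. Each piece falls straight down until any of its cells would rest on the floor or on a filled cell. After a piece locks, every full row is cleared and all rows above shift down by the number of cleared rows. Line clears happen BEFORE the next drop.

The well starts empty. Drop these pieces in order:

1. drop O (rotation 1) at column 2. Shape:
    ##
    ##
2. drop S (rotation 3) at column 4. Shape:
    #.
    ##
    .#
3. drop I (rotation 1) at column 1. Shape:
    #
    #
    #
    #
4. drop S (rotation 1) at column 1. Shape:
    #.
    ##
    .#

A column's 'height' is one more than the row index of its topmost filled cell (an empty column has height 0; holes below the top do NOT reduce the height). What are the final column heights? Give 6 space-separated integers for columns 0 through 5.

Answer: 0 6 5 2 3 2

Derivation:
Drop 1: O rot1 at col 2 lands with bottom-row=0; cleared 0 line(s) (total 0); column heights now [0 0 2 2 0 0], max=2
Drop 2: S rot3 at col 4 lands with bottom-row=0; cleared 0 line(s) (total 0); column heights now [0 0 2 2 3 2], max=3
Drop 3: I rot1 at col 1 lands with bottom-row=0; cleared 0 line(s) (total 0); column heights now [0 4 2 2 3 2], max=4
Drop 4: S rot1 at col 1 lands with bottom-row=3; cleared 0 line(s) (total 0); column heights now [0 6 5 2 3 2], max=6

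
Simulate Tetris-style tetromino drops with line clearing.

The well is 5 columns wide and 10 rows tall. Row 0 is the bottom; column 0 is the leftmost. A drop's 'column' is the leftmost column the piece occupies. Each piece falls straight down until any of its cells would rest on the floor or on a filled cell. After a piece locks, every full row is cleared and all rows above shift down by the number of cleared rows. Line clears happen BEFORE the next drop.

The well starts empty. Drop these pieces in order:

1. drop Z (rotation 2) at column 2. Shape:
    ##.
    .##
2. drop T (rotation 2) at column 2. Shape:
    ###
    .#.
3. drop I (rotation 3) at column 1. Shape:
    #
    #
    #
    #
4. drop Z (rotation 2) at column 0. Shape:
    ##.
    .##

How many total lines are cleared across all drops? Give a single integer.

Drop 1: Z rot2 at col 2 lands with bottom-row=0; cleared 0 line(s) (total 0); column heights now [0 0 2 2 1], max=2
Drop 2: T rot2 at col 2 lands with bottom-row=2; cleared 0 line(s) (total 0); column heights now [0 0 4 4 4], max=4
Drop 3: I rot3 at col 1 lands with bottom-row=0; cleared 0 line(s) (total 0); column heights now [0 4 4 4 4], max=4
Drop 4: Z rot2 at col 0 lands with bottom-row=4; cleared 0 line(s) (total 0); column heights now [6 6 5 4 4], max=6

Answer: 0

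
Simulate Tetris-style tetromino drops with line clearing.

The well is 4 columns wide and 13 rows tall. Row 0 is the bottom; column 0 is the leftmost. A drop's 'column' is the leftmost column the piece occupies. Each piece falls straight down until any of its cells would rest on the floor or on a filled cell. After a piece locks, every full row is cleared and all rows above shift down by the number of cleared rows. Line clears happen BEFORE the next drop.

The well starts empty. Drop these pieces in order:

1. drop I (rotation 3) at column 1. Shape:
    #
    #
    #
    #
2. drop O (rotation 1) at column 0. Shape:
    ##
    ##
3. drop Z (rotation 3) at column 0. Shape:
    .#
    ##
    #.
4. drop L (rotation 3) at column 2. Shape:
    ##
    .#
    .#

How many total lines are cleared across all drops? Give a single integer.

Drop 1: I rot3 at col 1 lands with bottom-row=0; cleared 0 line(s) (total 0); column heights now [0 4 0 0], max=4
Drop 2: O rot1 at col 0 lands with bottom-row=4; cleared 0 line(s) (total 0); column heights now [6 6 0 0], max=6
Drop 3: Z rot3 at col 0 lands with bottom-row=6; cleared 0 line(s) (total 0); column heights now [8 9 0 0], max=9
Drop 4: L rot3 at col 2 lands with bottom-row=0; cleared 0 line(s) (total 0); column heights now [8 9 3 3], max=9

Answer: 0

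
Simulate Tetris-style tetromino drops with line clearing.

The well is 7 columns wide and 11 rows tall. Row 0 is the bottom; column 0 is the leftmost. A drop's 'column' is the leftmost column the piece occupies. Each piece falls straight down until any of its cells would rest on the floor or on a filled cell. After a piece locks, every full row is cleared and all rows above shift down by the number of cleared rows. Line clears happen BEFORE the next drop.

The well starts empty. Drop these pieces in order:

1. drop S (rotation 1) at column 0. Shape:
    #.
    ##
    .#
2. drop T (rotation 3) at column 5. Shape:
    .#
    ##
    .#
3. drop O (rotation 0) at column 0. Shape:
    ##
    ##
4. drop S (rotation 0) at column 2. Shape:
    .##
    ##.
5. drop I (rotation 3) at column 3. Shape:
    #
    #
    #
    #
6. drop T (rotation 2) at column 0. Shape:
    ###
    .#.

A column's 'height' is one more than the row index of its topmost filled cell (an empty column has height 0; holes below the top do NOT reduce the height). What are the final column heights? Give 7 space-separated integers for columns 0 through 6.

Answer: 7 7 7 6 2 2 3

Derivation:
Drop 1: S rot1 at col 0 lands with bottom-row=0; cleared 0 line(s) (total 0); column heights now [3 2 0 0 0 0 0], max=3
Drop 2: T rot3 at col 5 lands with bottom-row=0; cleared 0 line(s) (total 0); column heights now [3 2 0 0 0 2 3], max=3
Drop 3: O rot0 at col 0 lands with bottom-row=3; cleared 0 line(s) (total 0); column heights now [5 5 0 0 0 2 3], max=5
Drop 4: S rot0 at col 2 lands with bottom-row=0; cleared 0 line(s) (total 0); column heights now [5 5 1 2 2 2 3], max=5
Drop 5: I rot3 at col 3 lands with bottom-row=2; cleared 0 line(s) (total 0); column heights now [5 5 1 6 2 2 3], max=6
Drop 6: T rot2 at col 0 lands with bottom-row=5; cleared 0 line(s) (total 0); column heights now [7 7 7 6 2 2 3], max=7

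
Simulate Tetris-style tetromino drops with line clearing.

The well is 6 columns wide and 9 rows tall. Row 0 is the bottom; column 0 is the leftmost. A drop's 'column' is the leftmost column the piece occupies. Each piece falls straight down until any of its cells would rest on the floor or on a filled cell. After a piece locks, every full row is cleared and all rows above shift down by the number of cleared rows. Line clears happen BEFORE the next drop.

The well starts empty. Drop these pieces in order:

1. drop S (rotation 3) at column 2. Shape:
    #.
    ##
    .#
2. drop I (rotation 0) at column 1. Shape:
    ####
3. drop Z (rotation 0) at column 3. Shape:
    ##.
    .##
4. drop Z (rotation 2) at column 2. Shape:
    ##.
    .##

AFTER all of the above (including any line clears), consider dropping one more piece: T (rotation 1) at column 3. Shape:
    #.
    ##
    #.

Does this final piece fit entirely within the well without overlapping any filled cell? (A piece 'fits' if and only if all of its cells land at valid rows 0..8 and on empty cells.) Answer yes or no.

Drop 1: S rot3 at col 2 lands with bottom-row=0; cleared 0 line(s) (total 0); column heights now [0 0 3 2 0 0], max=3
Drop 2: I rot0 at col 1 lands with bottom-row=3; cleared 0 line(s) (total 0); column heights now [0 4 4 4 4 0], max=4
Drop 3: Z rot0 at col 3 lands with bottom-row=4; cleared 0 line(s) (total 0); column heights now [0 4 4 6 6 5], max=6
Drop 4: Z rot2 at col 2 lands with bottom-row=6; cleared 0 line(s) (total 0); column heights now [0 4 8 8 7 5], max=8
Test piece T rot1 at col 3 (width 2): heights before test = [0 4 8 8 7 5]; fits = False

Answer: no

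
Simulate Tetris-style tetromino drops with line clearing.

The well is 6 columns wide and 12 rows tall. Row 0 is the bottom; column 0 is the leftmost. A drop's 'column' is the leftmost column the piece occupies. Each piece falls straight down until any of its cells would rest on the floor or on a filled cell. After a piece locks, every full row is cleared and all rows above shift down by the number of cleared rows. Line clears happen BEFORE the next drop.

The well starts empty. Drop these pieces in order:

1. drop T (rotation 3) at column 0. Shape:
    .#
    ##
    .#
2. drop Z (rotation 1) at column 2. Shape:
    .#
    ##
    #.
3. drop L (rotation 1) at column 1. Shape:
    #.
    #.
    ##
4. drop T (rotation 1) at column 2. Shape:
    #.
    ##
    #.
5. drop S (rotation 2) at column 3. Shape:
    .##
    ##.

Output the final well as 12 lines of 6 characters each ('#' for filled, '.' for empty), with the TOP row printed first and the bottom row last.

Drop 1: T rot3 at col 0 lands with bottom-row=0; cleared 0 line(s) (total 0); column heights now [2 3 0 0 0 0], max=3
Drop 2: Z rot1 at col 2 lands with bottom-row=0; cleared 0 line(s) (total 0); column heights now [2 3 2 3 0 0], max=3
Drop 3: L rot1 at col 1 lands with bottom-row=3; cleared 0 line(s) (total 0); column heights now [2 6 4 3 0 0], max=6
Drop 4: T rot1 at col 2 lands with bottom-row=4; cleared 0 line(s) (total 0); column heights now [2 6 7 6 0 0], max=7
Drop 5: S rot2 at col 3 lands with bottom-row=6; cleared 0 line(s) (total 0); column heights now [2 6 7 7 8 8], max=8

Answer: ......
......
......
......
....##
..###.
.###..
.##...
.##...
.#.#..
####..
.##...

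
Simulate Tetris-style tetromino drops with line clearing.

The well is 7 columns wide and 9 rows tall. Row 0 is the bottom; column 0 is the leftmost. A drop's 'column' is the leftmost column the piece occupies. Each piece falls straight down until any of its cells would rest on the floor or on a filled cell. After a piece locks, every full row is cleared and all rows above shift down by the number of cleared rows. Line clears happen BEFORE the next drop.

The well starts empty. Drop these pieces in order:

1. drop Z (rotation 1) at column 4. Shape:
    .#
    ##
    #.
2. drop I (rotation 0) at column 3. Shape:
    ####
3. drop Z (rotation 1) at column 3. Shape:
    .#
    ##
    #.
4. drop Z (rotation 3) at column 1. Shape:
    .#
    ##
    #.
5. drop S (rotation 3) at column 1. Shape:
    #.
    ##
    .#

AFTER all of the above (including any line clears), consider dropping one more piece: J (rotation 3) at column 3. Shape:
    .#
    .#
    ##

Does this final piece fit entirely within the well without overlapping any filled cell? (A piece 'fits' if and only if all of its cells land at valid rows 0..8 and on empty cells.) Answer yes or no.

Drop 1: Z rot1 at col 4 lands with bottom-row=0; cleared 0 line(s) (total 0); column heights now [0 0 0 0 2 3 0], max=3
Drop 2: I rot0 at col 3 lands with bottom-row=3; cleared 0 line(s) (total 0); column heights now [0 0 0 4 4 4 4], max=4
Drop 3: Z rot1 at col 3 lands with bottom-row=4; cleared 0 line(s) (total 0); column heights now [0 0 0 6 7 4 4], max=7
Drop 4: Z rot3 at col 1 lands with bottom-row=0; cleared 0 line(s) (total 0); column heights now [0 2 3 6 7 4 4], max=7
Drop 5: S rot3 at col 1 lands with bottom-row=3; cleared 0 line(s) (total 0); column heights now [0 6 5 6 7 4 4], max=7
Test piece J rot3 at col 3 (width 2): heights before test = [0 6 5 6 7 4 4]; fits = False

Answer: no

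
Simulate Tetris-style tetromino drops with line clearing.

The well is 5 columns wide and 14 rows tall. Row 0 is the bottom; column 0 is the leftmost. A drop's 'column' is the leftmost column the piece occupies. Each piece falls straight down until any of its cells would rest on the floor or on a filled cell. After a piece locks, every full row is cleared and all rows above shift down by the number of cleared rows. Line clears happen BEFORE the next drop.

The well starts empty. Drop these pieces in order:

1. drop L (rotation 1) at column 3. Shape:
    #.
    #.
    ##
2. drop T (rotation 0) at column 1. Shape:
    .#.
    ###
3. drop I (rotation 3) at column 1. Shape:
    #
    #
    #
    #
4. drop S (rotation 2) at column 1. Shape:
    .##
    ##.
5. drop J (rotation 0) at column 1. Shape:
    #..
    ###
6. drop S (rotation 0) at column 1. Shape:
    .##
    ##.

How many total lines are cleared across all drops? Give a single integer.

Answer: 0

Derivation:
Drop 1: L rot1 at col 3 lands with bottom-row=0; cleared 0 line(s) (total 0); column heights now [0 0 0 3 1], max=3
Drop 2: T rot0 at col 1 lands with bottom-row=3; cleared 0 line(s) (total 0); column heights now [0 4 5 4 1], max=5
Drop 3: I rot3 at col 1 lands with bottom-row=4; cleared 0 line(s) (total 0); column heights now [0 8 5 4 1], max=8
Drop 4: S rot2 at col 1 lands with bottom-row=8; cleared 0 line(s) (total 0); column heights now [0 9 10 10 1], max=10
Drop 5: J rot0 at col 1 lands with bottom-row=10; cleared 0 line(s) (total 0); column heights now [0 12 11 11 1], max=12
Drop 6: S rot0 at col 1 lands with bottom-row=12; cleared 0 line(s) (total 0); column heights now [0 13 14 14 1], max=14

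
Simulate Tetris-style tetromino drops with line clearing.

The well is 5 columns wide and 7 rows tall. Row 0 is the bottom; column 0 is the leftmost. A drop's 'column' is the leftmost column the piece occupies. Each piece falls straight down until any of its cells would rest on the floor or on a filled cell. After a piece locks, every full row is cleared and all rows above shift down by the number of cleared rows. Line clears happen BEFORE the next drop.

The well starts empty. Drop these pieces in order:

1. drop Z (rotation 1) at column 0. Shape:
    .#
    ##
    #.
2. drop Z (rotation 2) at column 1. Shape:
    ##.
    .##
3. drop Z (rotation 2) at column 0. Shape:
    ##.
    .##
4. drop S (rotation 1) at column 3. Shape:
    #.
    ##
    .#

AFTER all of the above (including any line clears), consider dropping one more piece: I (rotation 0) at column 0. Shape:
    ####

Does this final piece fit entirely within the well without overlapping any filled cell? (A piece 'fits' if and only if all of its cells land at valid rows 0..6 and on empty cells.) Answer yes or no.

Drop 1: Z rot1 at col 0 lands with bottom-row=0; cleared 0 line(s) (total 0); column heights now [2 3 0 0 0], max=3
Drop 2: Z rot2 at col 1 lands with bottom-row=2; cleared 0 line(s) (total 0); column heights now [2 4 4 3 0], max=4
Drop 3: Z rot2 at col 0 lands with bottom-row=4; cleared 0 line(s) (total 0); column heights now [6 6 5 3 0], max=6
Drop 4: S rot1 at col 3 lands with bottom-row=2; cleared 0 line(s) (total 0); column heights now [6 6 5 5 4], max=6
Test piece I rot0 at col 0 (width 4): heights before test = [6 6 5 5 4]; fits = True

Answer: yes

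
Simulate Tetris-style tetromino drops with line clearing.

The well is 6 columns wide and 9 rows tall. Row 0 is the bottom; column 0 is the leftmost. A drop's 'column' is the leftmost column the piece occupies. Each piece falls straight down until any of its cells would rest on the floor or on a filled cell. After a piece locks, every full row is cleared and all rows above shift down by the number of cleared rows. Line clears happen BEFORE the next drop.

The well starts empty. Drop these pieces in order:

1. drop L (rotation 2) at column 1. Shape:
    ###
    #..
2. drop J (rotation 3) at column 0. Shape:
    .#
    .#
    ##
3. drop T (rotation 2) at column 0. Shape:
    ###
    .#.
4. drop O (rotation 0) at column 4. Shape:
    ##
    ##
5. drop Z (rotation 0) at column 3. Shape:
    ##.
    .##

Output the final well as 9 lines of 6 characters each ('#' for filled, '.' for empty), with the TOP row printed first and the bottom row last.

Drop 1: L rot2 at col 1 lands with bottom-row=0; cleared 0 line(s) (total 0); column heights now [0 2 2 2 0 0], max=2
Drop 2: J rot3 at col 0 lands with bottom-row=2; cleared 0 line(s) (total 0); column heights now [3 5 2 2 0 0], max=5
Drop 3: T rot2 at col 0 lands with bottom-row=5; cleared 0 line(s) (total 0); column heights now [7 7 7 2 0 0], max=7
Drop 4: O rot0 at col 4 lands with bottom-row=0; cleared 0 line(s) (total 0); column heights now [7 7 7 2 2 2], max=7
Drop 5: Z rot0 at col 3 lands with bottom-row=2; cleared 0 line(s) (total 0); column heights now [7 7 7 4 4 3], max=7

Answer: ......
......
###...
.#....
.#....
.#.##.
##..##
.#####
.#..##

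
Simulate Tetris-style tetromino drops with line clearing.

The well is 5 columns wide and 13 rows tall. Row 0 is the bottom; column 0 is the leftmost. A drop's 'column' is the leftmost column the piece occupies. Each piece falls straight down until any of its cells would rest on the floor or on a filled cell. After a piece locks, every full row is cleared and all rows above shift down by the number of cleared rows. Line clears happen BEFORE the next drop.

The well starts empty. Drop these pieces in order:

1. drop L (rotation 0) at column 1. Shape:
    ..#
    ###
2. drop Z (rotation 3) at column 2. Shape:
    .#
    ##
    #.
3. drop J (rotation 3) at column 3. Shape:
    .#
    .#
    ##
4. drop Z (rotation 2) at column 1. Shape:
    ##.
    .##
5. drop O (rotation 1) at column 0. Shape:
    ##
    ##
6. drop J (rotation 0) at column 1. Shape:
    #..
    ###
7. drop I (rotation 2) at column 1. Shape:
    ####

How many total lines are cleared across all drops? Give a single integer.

Answer: 0

Derivation:
Drop 1: L rot0 at col 1 lands with bottom-row=0; cleared 0 line(s) (total 0); column heights now [0 1 1 2 0], max=2
Drop 2: Z rot3 at col 2 lands with bottom-row=1; cleared 0 line(s) (total 0); column heights now [0 1 3 4 0], max=4
Drop 3: J rot3 at col 3 lands with bottom-row=4; cleared 0 line(s) (total 0); column heights now [0 1 3 5 7], max=7
Drop 4: Z rot2 at col 1 lands with bottom-row=5; cleared 0 line(s) (total 0); column heights now [0 7 7 6 7], max=7
Drop 5: O rot1 at col 0 lands with bottom-row=7; cleared 0 line(s) (total 0); column heights now [9 9 7 6 7], max=9
Drop 6: J rot0 at col 1 lands with bottom-row=9; cleared 0 line(s) (total 0); column heights now [9 11 10 10 7], max=11
Drop 7: I rot2 at col 1 lands with bottom-row=11; cleared 0 line(s) (total 0); column heights now [9 12 12 12 12], max=12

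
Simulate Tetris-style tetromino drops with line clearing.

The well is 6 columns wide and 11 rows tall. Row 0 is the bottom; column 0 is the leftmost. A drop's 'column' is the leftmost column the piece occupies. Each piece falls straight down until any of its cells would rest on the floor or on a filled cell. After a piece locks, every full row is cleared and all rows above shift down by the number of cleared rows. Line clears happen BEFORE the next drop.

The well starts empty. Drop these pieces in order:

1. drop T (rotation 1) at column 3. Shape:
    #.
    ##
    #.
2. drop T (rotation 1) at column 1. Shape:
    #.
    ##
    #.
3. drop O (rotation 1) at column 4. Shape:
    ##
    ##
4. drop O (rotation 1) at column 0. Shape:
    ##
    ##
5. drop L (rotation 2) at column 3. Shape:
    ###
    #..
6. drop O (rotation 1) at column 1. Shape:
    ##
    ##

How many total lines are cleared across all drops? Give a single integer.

Answer: 0

Derivation:
Drop 1: T rot1 at col 3 lands with bottom-row=0; cleared 0 line(s) (total 0); column heights now [0 0 0 3 2 0], max=3
Drop 2: T rot1 at col 1 lands with bottom-row=0; cleared 0 line(s) (total 0); column heights now [0 3 2 3 2 0], max=3
Drop 3: O rot1 at col 4 lands with bottom-row=2; cleared 0 line(s) (total 0); column heights now [0 3 2 3 4 4], max=4
Drop 4: O rot1 at col 0 lands with bottom-row=3; cleared 0 line(s) (total 0); column heights now [5 5 2 3 4 4], max=5
Drop 5: L rot2 at col 3 lands with bottom-row=3; cleared 0 line(s) (total 0); column heights now [5 5 2 5 5 5], max=5
Drop 6: O rot1 at col 1 lands with bottom-row=5; cleared 0 line(s) (total 0); column heights now [5 7 7 5 5 5], max=7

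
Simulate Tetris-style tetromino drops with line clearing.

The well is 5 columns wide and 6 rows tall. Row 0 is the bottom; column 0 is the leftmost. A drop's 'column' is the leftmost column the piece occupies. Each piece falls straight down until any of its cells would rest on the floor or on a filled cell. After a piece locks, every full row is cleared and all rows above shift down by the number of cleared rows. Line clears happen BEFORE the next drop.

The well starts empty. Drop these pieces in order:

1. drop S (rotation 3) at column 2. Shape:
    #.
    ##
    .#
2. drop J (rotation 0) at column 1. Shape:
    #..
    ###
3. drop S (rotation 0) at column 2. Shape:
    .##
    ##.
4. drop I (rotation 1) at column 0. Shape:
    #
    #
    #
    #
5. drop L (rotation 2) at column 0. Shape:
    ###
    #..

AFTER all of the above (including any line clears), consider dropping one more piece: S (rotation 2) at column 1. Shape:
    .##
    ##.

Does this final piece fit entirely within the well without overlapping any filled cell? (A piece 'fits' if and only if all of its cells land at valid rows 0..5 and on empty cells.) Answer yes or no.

Drop 1: S rot3 at col 2 lands with bottom-row=0; cleared 0 line(s) (total 0); column heights now [0 0 3 2 0], max=3
Drop 2: J rot0 at col 1 lands with bottom-row=3; cleared 0 line(s) (total 0); column heights now [0 5 4 4 0], max=5
Drop 3: S rot0 at col 2 lands with bottom-row=4; cleared 0 line(s) (total 0); column heights now [0 5 5 6 6], max=6
Drop 4: I rot1 at col 0 lands with bottom-row=0; cleared 0 line(s) (total 0); column heights now [4 5 5 6 6], max=6
Drop 5: L rot2 at col 0 lands with bottom-row=4; cleared 1 line(s) (total 1); column heights now [5 5 5 5 0], max=5
Test piece S rot2 at col 1 (width 3): heights before test = [5 5 5 5 0]; fits = False

Answer: no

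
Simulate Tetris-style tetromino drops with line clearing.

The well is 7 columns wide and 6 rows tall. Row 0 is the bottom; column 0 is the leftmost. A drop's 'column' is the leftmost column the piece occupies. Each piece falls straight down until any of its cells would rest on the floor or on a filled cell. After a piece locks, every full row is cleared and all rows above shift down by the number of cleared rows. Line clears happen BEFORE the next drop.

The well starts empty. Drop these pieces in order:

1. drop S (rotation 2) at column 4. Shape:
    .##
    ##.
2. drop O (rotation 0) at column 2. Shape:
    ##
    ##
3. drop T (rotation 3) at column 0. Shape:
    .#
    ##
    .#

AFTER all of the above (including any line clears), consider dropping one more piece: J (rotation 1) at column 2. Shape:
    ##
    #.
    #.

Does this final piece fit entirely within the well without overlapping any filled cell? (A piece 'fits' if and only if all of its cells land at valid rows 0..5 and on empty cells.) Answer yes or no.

Answer: yes

Derivation:
Drop 1: S rot2 at col 4 lands with bottom-row=0; cleared 0 line(s) (total 0); column heights now [0 0 0 0 1 2 2], max=2
Drop 2: O rot0 at col 2 lands with bottom-row=0; cleared 0 line(s) (total 0); column heights now [0 0 2 2 1 2 2], max=2
Drop 3: T rot3 at col 0 lands with bottom-row=0; cleared 0 line(s) (total 0); column heights now [2 3 2 2 1 2 2], max=3
Test piece J rot1 at col 2 (width 2): heights before test = [2 3 2 2 1 2 2]; fits = True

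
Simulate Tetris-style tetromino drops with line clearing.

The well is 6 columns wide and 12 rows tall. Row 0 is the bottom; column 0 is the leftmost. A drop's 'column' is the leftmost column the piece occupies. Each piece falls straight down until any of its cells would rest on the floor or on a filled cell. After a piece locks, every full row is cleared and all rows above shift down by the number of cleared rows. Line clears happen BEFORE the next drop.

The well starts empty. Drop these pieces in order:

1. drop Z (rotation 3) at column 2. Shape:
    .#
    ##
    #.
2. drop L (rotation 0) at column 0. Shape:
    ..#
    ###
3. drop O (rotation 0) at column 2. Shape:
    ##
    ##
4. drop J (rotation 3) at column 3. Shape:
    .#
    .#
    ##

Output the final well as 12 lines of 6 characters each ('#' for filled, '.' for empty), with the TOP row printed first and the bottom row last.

Answer: ......
......
......
....#.
....#.
...##.
..##..
..##..
..#...
####..
..##..
..#...

Derivation:
Drop 1: Z rot3 at col 2 lands with bottom-row=0; cleared 0 line(s) (total 0); column heights now [0 0 2 3 0 0], max=3
Drop 2: L rot0 at col 0 lands with bottom-row=2; cleared 0 line(s) (total 0); column heights now [3 3 4 3 0 0], max=4
Drop 3: O rot0 at col 2 lands with bottom-row=4; cleared 0 line(s) (total 0); column heights now [3 3 6 6 0 0], max=6
Drop 4: J rot3 at col 3 lands with bottom-row=6; cleared 0 line(s) (total 0); column heights now [3 3 6 7 9 0], max=9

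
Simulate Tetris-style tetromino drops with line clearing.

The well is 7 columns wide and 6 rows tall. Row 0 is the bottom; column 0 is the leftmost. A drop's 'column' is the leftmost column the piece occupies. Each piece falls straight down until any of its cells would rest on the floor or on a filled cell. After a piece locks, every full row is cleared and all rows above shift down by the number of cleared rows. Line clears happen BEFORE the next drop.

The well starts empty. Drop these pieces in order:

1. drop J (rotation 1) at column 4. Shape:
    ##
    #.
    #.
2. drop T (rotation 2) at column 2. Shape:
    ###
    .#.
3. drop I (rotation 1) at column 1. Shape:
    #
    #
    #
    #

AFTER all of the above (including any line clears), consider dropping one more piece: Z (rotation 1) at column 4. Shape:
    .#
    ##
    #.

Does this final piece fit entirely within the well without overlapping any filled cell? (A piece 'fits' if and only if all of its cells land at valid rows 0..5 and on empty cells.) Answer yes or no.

Drop 1: J rot1 at col 4 lands with bottom-row=0; cleared 0 line(s) (total 0); column heights now [0 0 0 0 3 3 0], max=3
Drop 2: T rot2 at col 2 lands with bottom-row=2; cleared 0 line(s) (total 0); column heights now [0 0 4 4 4 3 0], max=4
Drop 3: I rot1 at col 1 lands with bottom-row=0; cleared 0 line(s) (total 0); column heights now [0 4 4 4 4 3 0], max=4
Test piece Z rot1 at col 4 (width 2): heights before test = [0 4 4 4 4 3 0]; fits = False

Answer: no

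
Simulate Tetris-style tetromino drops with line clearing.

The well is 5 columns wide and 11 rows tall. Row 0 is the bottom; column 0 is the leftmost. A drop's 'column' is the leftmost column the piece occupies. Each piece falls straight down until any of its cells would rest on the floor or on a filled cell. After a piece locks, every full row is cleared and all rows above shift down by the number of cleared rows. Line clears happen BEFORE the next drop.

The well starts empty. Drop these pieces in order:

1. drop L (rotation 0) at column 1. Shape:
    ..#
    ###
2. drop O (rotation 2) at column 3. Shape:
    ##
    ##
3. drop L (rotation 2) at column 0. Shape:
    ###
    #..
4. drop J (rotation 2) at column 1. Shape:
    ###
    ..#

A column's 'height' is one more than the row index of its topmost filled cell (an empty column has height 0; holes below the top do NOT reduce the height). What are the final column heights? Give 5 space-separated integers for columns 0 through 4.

Answer: 2 6 6 6 4

Derivation:
Drop 1: L rot0 at col 1 lands with bottom-row=0; cleared 0 line(s) (total 0); column heights now [0 1 1 2 0], max=2
Drop 2: O rot2 at col 3 lands with bottom-row=2; cleared 0 line(s) (total 0); column heights now [0 1 1 4 4], max=4
Drop 3: L rot2 at col 0 lands with bottom-row=0; cleared 0 line(s) (total 0); column heights now [2 2 2 4 4], max=4
Drop 4: J rot2 at col 1 lands with bottom-row=4; cleared 0 line(s) (total 0); column heights now [2 6 6 6 4], max=6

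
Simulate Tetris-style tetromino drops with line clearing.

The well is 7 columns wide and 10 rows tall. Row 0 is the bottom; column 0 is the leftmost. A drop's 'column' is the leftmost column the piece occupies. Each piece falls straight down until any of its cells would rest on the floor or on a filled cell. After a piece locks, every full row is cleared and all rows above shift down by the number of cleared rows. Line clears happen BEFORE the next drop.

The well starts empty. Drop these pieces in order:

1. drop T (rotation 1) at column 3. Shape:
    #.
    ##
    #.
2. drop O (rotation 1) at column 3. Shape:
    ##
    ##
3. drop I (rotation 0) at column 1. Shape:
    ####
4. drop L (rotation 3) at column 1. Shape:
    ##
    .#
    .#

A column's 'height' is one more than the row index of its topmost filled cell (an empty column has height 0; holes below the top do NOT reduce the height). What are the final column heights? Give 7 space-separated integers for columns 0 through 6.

Drop 1: T rot1 at col 3 lands with bottom-row=0; cleared 0 line(s) (total 0); column heights now [0 0 0 3 2 0 0], max=3
Drop 2: O rot1 at col 3 lands with bottom-row=3; cleared 0 line(s) (total 0); column heights now [0 0 0 5 5 0 0], max=5
Drop 3: I rot0 at col 1 lands with bottom-row=5; cleared 0 line(s) (total 0); column heights now [0 6 6 6 6 0 0], max=6
Drop 4: L rot3 at col 1 lands with bottom-row=6; cleared 0 line(s) (total 0); column heights now [0 9 9 6 6 0 0], max=9

Answer: 0 9 9 6 6 0 0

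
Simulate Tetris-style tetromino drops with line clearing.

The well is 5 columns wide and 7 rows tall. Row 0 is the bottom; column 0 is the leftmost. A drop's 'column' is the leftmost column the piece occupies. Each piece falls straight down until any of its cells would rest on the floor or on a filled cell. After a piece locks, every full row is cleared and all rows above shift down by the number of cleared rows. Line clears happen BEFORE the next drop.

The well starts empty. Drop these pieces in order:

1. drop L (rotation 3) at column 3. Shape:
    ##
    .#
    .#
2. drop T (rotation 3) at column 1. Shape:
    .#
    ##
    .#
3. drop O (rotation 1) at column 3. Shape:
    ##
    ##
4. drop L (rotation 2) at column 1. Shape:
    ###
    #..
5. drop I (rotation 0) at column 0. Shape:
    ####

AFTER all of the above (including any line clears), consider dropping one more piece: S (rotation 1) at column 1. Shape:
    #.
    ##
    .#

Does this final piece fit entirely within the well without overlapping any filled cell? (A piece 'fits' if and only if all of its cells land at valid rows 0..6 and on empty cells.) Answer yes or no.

Drop 1: L rot3 at col 3 lands with bottom-row=0; cleared 0 line(s) (total 0); column heights now [0 0 0 3 3], max=3
Drop 2: T rot3 at col 1 lands with bottom-row=0; cleared 0 line(s) (total 0); column heights now [0 2 3 3 3], max=3
Drop 3: O rot1 at col 3 lands with bottom-row=3; cleared 0 line(s) (total 0); column heights now [0 2 3 5 5], max=5
Drop 4: L rot2 at col 1 lands with bottom-row=4; cleared 0 line(s) (total 0); column heights now [0 6 6 6 5], max=6
Drop 5: I rot0 at col 0 lands with bottom-row=6; cleared 0 line(s) (total 0); column heights now [7 7 7 7 5], max=7
Test piece S rot1 at col 1 (width 2): heights before test = [7 7 7 7 5]; fits = False

Answer: no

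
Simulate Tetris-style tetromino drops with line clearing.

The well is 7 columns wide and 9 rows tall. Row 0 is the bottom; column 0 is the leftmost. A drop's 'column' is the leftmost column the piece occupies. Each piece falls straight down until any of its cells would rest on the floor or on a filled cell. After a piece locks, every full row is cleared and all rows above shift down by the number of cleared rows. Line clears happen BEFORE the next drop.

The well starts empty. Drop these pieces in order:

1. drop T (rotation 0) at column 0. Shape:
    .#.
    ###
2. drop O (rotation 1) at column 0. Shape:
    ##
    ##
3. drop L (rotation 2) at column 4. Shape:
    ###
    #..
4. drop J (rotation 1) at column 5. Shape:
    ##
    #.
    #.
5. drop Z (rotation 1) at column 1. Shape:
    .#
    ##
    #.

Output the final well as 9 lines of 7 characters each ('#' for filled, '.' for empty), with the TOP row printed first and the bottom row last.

Drop 1: T rot0 at col 0 lands with bottom-row=0; cleared 0 line(s) (total 0); column heights now [1 2 1 0 0 0 0], max=2
Drop 2: O rot1 at col 0 lands with bottom-row=2; cleared 0 line(s) (total 0); column heights now [4 4 1 0 0 0 0], max=4
Drop 3: L rot2 at col 4 lands with bottom-row=0; cleared 0 line(s) (total 0); column heights now [4 4 1 0 2 2 2], max=4
Drop 4: J rot1 at col 5 lands with bottom-row=2; cleared 0 line(s) (total 0); column heights now [4 4 1 0 2 5 5], max=5
Drop 5: Z rot1 at col 1 lands with bottom-row=4; cleared 0 line(s) (total 0); column heights now [4 6 7 0 2 5 5], max=7

Answer: .......
.......
..#....
.##....
.#...##
##...#.
##...#.
.#..###
###.#..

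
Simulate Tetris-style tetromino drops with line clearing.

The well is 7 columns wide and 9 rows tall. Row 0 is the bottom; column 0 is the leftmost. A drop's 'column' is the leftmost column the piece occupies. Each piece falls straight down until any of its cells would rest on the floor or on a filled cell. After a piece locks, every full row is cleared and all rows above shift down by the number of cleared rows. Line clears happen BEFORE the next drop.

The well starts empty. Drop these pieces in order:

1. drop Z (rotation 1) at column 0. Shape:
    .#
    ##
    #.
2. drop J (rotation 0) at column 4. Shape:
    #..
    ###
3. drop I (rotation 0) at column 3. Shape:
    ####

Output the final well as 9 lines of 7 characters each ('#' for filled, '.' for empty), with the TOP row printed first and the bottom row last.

Drop 1: Z rot1 at col 0 lands with bottom-row=0; cleared 0 line(s) (total 0); column heights now [2 3 0 0 0 0 0], max=3
Drop 2: J rot0 at col 4 lands with bottom-row=0; cleared 0 line(s) (total 0); column heights now [2 3 0 0 2 1 1], max=3
Drop 3: I rot0 at col 3 lands with bottom-row=2; cleared 0 line(s) (total 0); column heights now [2 3 0 3 3 3 3], max=3

Answer: .......
.......
.......
.......
.......
.......
.#.####
##..#..
#...###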